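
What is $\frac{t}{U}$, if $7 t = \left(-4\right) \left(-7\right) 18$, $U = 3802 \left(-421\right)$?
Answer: $- \frac{36}{800321} \approx -4.4982 \cdot 10^{-5}$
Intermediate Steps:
$U = -1600642$
$t = 72$ ($t = \frac{\left(-4\right) \left(-7\right) 18}{7} = \frac{28 \cdot 18}{7} = \frac{1}{7} \cdot 504 = 72$)
$\frac{t}{U} = \frac{72}{-1600642} = 72 \left(- \frac{1}{1600642}\right) = - \frac{36}{800321}$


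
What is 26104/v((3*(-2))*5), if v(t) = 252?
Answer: 6526/63 ≈ 103.59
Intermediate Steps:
26104/v((3*(-2))*5) = 26104/252 = 26104*(1/252) = 6526/63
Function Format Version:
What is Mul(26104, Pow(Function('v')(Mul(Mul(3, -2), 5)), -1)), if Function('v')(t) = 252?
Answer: Rational(6526, 63) ≈ 103.59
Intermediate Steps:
Mul(26104, Pow(Function('v')(Mul(Mul(3, -2), 5)), -1)) = Mul(26104, Pow(252, -1)) = Mul(26104, Rational(1, 252)) = Rational(6526, 63)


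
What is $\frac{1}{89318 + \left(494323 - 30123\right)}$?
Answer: $\frac{1}{553518} \approx 1.8066 \cdot 10^{-6}$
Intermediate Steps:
$\frac{1}{89318 + \left(494323 - 30123\right)} = \frac{1}{89318 + 464200} = \frac{1}{553518}$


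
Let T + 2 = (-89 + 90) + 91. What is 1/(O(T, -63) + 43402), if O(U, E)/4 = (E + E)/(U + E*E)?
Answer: 451/19574246 ≈ 2.3040e-5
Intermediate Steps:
T = 90 (T = -2 + ((-89 + 90) + 91) = -2 + (1 + 91) = -2 + 92 = 90)
O(U, E) = 8*E/(U + E²) (O(U, E) = 4*((E + E)/(U + E*E)) = 4*((2*E)/(U + E²)) = 4*(2*E/(U + E²)) = 8*E/(U + E²))
1/(O(T, -63) + 43402) = 1/(8*(-63)/(90 + (-63)²) + 43402) = 1/(8*(-63)/(90 + 3969) + 43402) = 1/(8*(-63)/4059 + 43402) = 1/(8*(-63)*(1/4059) + 43402) = 1/(-56/451 + 43402) = 1/(19574246/451) = 451/19574246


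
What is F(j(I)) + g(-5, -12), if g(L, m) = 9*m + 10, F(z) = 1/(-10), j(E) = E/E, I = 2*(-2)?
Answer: -981/10 ≈ -98.100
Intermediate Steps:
I = -4
j(E) = 1
F(z) = -1/10
g(L, m) = 10 + 9*m
F(j(I)) + g(-5, -12) = -1/10 + (10 + 9*(-12)) = -1/10 + (10 - 108) = -1/10 - 98 = -981/10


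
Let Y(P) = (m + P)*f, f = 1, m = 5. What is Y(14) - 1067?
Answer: -1048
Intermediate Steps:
Y(P) = 5 + P (Y(P) = (5 + P)*1 = 5 + P)
Y(14) - 1067 = (5 + 14) - 1067 = 19 - 1067 = -1048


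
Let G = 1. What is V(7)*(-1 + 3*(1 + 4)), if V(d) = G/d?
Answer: 2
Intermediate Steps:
V(d) = 1/d
V(7)*(-1 + 3*(1 + 4)) = (-1 + 3*(1 + 4))/7 = (-1 + 3*5)/7 = (-1 + 15)/7 = (1/7)*14 = 2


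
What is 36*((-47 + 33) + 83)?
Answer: 2484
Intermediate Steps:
36*((-47 + 33) + 83) = 36*(-14 + 83) = 36*69 = 2484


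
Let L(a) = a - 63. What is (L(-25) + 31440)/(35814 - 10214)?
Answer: 3919/3200 ≈ 1.2247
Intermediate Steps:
L(a) = -63 + a
(L(-25) + 31440)/(35814 - 10214) = ((-63 - 25) + 31440)/(35814 - 10214) = (-88 + 31440)/25600 = 31352*(1/25600) = 3919/3200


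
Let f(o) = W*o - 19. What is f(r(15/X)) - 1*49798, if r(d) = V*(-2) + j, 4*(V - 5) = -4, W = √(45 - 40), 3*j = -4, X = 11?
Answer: -49817 - 28*√5/3 ≈ -49838.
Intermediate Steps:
j = -4/3 (j = (⅓)*(-4) = -4/3 ≈ -1.3333)
W = √5 ≈ 2.2361
V = 4 (V = 5 + (¼)*(-4) = 5 - 1 = 4)
r(d) = -28/3 (r(d) = 4*(-2) - 4/3 = -8 - 4/3 = -28/3)
f(o) = -19 + o*√5 (f(o) = √5*o - 19 = o*√5 - 19 = -19 + o*√5)
f(r(15/X)) - 1*49798 = (-19 - 28*√5/3) - 1*49798 = (-19 - 28*√5/3) - 49798 = -49817 - 28*√5/3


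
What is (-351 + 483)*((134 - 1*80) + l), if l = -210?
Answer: -20592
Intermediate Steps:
(-351 + 483)*((134 - 1*80) + l) = (-351 + 483)*((134 - 1*80) - 210) = 132*((134 - 80) - 210) = 132*(54 - 210) = 132*(-156) = -20592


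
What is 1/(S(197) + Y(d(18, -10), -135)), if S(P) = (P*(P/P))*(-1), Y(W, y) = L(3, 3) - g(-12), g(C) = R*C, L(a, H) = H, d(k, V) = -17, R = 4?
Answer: -1/146 ≈ -0.0068493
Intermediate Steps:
g(C) = 4*C
Y(W, y) = 51 (Y(W, y) = 3 - 4*(-12) = 3 - 1*(-48) = 3 + 48 = 51)
S(P) = -P (S(P) = (P*1)*(-1) = P*(-1) = -P)
1/(S(197) + Y(d(18, -10), -135)) = 1/(-1*197 + 51) = 1/(-197 + 51) = 1/(-146) = -1/146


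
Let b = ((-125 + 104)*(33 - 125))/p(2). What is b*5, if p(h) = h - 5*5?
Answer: -420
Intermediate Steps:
p(h) = -25 + h (p(h) = h - 25 = -25 + h)
b = -84 (b = ((-125 + 104)*(33 - 125))/(-25 + 2) = -21*(-92)/(-23) = 1932*(-1/23) = -84)
b*5 = -84*5 = -420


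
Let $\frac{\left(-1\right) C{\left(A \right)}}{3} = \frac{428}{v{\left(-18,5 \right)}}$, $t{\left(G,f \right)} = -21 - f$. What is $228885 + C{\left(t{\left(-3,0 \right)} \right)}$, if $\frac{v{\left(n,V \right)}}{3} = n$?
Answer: $\frac{2060179}{9} \approx 2.2891 \cdot 10^{5}$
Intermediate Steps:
$v{\left(n,V \right)} = 3 n$
$C{\left(A \right)} = \frac{214}{9}$ ($C{\left(A \right)} = - 3 \frac{428}{3 \left(-18\right)} = - 3 \frac{428}{-54} = - 3 \cdot 428 \left(- \frac{1}{54}\right) = \left(-3\right) \left(- \frac{214}{27}\right) = \frac{214}{9}$)
$228885 + C{\left(t{\left(-3,0 \right)} \right)} = 228885 + \frac{214}{9} = \frac{2060179}{9}$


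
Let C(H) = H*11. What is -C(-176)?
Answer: 1936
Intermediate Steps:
C(H) = 11*H
-C(-176) = -11*(-176) = -1*(-1936) = 1936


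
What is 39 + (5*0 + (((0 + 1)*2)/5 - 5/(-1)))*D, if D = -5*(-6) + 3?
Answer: 1086/5 ≈ 217.20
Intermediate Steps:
D = 33 (D = 30 + 3 = 33)
39 + (5*0 + (((0 + 1)*2)/5 - 5/(-1)))*D = 39 + (5*0 + (((0 + 1)*2)/5 - 5/(-1)))*33 = 39 + (0 + ((1*2)*(1/5) - 5*(-1)))*33 = 39 + (0 + (2*(1/5) + 5))*33 = 39 + (0 + (2/5 + 5))*33 = 39 + (0 + 27/5)*33 = 39 + (27/5)*33 = 39 + 891/5 = 1086/5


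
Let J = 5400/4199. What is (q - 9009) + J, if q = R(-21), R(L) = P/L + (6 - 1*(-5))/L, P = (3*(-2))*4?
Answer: -794236624/88179 ≈ -9007.1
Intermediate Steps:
J = 5400/4199 (J = 5400*(1/4199) = 5400/4199 ≈ 1.2860)
P = -24 (P = -6*4 = -24)
R(L) = -13/L (R(L) = -24/L + (6 - 1*(-5))/L = -24/L + (6 + 5)/L = -24/L + 11/L = -13/L)
q = 13/21 (q = -13/(-21) = -13*(-1/21) = 13/21 ≈ 0.61905)
(q - 9009) + J = (13/21 - 9009) + 5400/4199 = -189176/21 + 5400/4199 = -794236624/88179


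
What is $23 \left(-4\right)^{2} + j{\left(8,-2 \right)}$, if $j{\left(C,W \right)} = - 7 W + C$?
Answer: $390$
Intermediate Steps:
$j{\left(C,W \right)} = C - 7 W$
$23 \left(-4\right)^{2} + j{\left(8,-2 \right)} = 23 \left(-4\right)^{2} + \left(8 - -14\right) = 23 \cdot 16 + \left(8 + 14\right) = 368 + 22 = 390$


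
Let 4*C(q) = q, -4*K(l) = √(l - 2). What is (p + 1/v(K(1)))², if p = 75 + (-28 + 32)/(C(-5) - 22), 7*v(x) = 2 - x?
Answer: 223880229073/36542025 - 26497352*I/392925 ≈ 6126.6 - 67.436*I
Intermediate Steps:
K(l) = -√(-2 + l)/4 (K(l) = -√(l - 2)/4 = -√(-2 + l)/4)
v(x) = 2/7 - x/7 (v(x) = (2 - x)/7 = 2/7 - x/7)
C(q) = q/4
p = 6959/93 (p = 75 + (-28 + 32)/((¼)*(-5) - 22) = 75 + 4/(-5/4 - 22) = 75 + 4/(-93/4) = 75 + 4*(-4/93) = 75 - 16/93 = 6959/93 ≈ 74.828)
(p + 1/v(K(1)))² = (6959/93 + 1/(2/7 - (-1)*√(-2 + 1)/28))² = (6959/93 + 1/(2/7 - (-1)*√(-1)/28))² = (6959/93 + 1/(2/7 - (-1)*I/28))² = (6959/93 + 1/(2/7 + I/28))² = (6959/93 + 784*(2/7 - I/28)/65)²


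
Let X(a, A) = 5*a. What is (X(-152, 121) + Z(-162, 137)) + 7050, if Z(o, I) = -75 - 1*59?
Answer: 6156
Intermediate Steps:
Z(o, I) = -134 (Z(o, I) = -75 - 59 = -134)
(X(-152, 121) + Z(-162, 137)) + 7050 = (5*(-152) - 134) + 7050 = (-760 - 134) + 7050 = -894 + 7050 = 6156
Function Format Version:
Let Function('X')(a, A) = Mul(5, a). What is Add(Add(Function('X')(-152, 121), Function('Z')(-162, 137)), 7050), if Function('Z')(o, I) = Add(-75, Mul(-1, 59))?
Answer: 6156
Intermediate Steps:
Function('Z')(o, I) = -134 (Function('Z')(o, I) = Add(-75, -59) = -134)
Add(Add(Function('X')(-152, 121), Function('Z')(-162, 137)), 7050) = Add(Add(Mul(5, -152), -134), 7050) = Add(Add(-760, -134), 7050) = Add(-894, 7050) = 6156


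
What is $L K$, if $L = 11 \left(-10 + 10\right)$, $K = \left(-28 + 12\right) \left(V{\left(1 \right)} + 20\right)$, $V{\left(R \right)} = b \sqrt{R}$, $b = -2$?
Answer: $0$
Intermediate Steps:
$V{\left(R \right)} = - 2 \sqrt{R}$
$K = -288$ ($K = \left(-28 + 12\right) \left(- 2 \sqrt{1} + 20\right) = - 16 \left(\left(-2\right) 1 + 20\right) = - 16 \left(-2 + 20\right) = \left(-16\right) 18 = -288$)
$L = 0$ ($L = 11 \cdot 0 = 0$)
$L K = 0 \left(-288\right) = 0$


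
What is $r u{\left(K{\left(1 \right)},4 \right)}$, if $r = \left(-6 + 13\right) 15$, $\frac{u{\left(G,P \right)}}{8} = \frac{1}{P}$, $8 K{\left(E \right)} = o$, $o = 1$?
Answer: $210$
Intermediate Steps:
$K{\left(E \right)} = \frac{1}{8}$ ($K{\left(E \right)} = \frac{1}{8} \cdot 1 = \frac{1}{8}$)
$u{\left(G,P \right)} = \frac{8}{P}$
$r = 105$ ($r = 7 \cdot 15 = 105$)
$r u{\left(K{\left(1 \right)},4 \right)} = 105 \cdot \frac{8}{4} = 105 \cdot 8 \cdot \frac{1}{4} = 105 \cdot 2 = 210$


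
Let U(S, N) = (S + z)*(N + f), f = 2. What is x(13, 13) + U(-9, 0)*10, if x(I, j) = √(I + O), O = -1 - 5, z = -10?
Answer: -380 + √7 ≈ -377.35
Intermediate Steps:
U(S, N) = (-10 + S)*(2 + N) (U(S, N) = (S - 10)*(N + 2) = (-10 + S)*(2 + N))
O = -6
x(I, j) = √(-6 + I) (x(I, j) = √(I - 6) = √(-6 + I))
x(13, 13) + U(-9, 0)*10 = √(-6 + 13) + (-20 - 10*0 + 2*(-9) + 0*(-9))*10 = √7 + (-20 + 0 - 18 + 0)*10 = √7 - 38*10 = √7 - 380 = -380 + √7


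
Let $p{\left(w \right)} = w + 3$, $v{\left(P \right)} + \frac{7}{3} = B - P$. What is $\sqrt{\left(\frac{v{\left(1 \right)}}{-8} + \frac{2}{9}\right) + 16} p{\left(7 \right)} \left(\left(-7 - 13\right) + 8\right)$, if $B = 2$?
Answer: $- 20 \sqrt{590} \approx -485.8$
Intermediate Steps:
$v{\left(P \right)} = - \frac{1}{3} - P$ ($v{\left(P \right)} = - \frac{7}{3} - \left(-2 + P\right) = - \frac{1}{3} - P$)
$p{\left(w \right)} = 3 + w$
$\sqrt{\left(\frac{v{\left(1 \right)}}{-8} + \frac{2}{9}\right) + 16} p{\left(7 \right)} \left(\left(-7 - 13\right) + 8\right) = \sqrt{\left(\frac{- \frac{1}{3} - 1}{-8} + \frac{2}{9}\right) + 16} \left(3 + 7\right) \left(\left(-7 - 13\right) + 8\right) = \sqrt{\left(\left(- \frac{1}{3} - 1\right) \left(- \frac{1}{8}\right) + 2 \cdot \frac{1}{9}\right) + 16} \cdot 10 \left(-20 + 8\right) = \sqrt{\left(\left(- \frac{4}{3}\right) \left(- \frac{1}{8}\right) + \frac{2}{9}\right) + 16} \cdot 10 \left(-12\right) = \sqrt{\left(\frac{1}{6} + \frac{2}{9}\right) + 16} \cdot 10 \left(-12\right) = \sqrt{\frac{7}{18} + 16} \cdot 10 \left(-12\right) = \sqrt{\frac{295}{18}} \cdot 10 \left(-12\right) = \frac{\sqrt{590}}{6} \cdot 10 \left(-12\right) = \frac{5 \sqrt{590}}{3} \left(-12\right) = - 20 \sqrt{590}$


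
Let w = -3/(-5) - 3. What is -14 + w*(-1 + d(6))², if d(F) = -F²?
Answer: -16498/5 ≈ -3299.6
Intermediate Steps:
w = -12/5 (w = -3*(-⅕) - 3 = ⅗ - 3 = -12/5 ≈ -2.4000)
-14 + w*(-1 + d(6))² = -14 - 12*(-1 - 1*6²)²/5 = -14 - 12*(-1 - 1*36)²/5 = -14 - 12*(-1 - 36)²/5 = -14 - 12/5*(-37)² = -14 - 12/5*1369 = -14 - 16428/5 = -16498/5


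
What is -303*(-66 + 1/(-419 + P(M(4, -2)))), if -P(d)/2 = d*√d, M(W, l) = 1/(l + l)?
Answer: 56175953358/2808977 + 1212*I/2808977 ≈ 19999.0 + 0.00043147*I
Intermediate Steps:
M(W, l) = 1/(2*l)
P(d) = -2*d^(3/2) (P(d) = -2*d*√d = -2*d^(3/2))
-303*(-66 + 1/(-419 + P(M(4, -2)))) = -303*(-66 + 1/(-419 - 2*√2*(-I*√2/4)/4)) = -303*(-66 + 1/(-419 - 2*(-I/8))) = -303*(-66 + 1/(-419 - (-1)*I/4)) = -303*(-66 + 1/(-419 + I/4)) = -303*(-66 + 16*(-419 - I/4)/2808977) = 19998 - 4848*(-419 - I/4)/2808977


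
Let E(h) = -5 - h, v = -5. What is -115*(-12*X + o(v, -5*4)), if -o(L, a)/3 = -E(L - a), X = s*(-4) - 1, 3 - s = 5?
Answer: 16560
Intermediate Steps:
s = -2 (s = 3 - 1*5 = 3 - 5 = -2)
X = 7 (X = -2*(-4) - 1 = 8 - 1 = 7)
o(L, a) = -15 - 3*L + 3*a (o(L, a) = -(-3)*(-5 - (L - a)) = -(-3)*(-5 + (a - L)) = -(-3)*(-5 + a - L) = -3*(5 + L - a) = -15 - 3*L + 3*a)
-115*(-12*X + o(v, -5*4)) = -115*(-12*7 + (-15 - 3*(-5) + 3*(-5*4))) = -115*(-84 + (-15 + 15 + 3*(-20))) = -115*(-84 + (-15 + 15 - 60)) = -115*(-84 - 60) = -115*(-144) = 16560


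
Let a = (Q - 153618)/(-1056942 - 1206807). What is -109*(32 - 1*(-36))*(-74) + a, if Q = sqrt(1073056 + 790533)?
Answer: 413879771710/754583 - sqrt(1863589)/2263749 ≈ 5.4849e+5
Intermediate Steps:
Q = sqrt(1863589) ≈ 1365.1
a = 51206/754583 - sqrt(1863589)/2263749 (a = (sqrt(1863589) - 153618)/(-1056942 - 1206807) = (-153618 + sqrt(1863589))/(-2263749) = (-153618 + sqrt(1863589))*(-1/2263749) = 51206/754583 - sqrt(1863589)/2263749 ≈ 0.067257)
-109*(32 - 1*(-36))*(-74) + a = -109*(32 - 1*(-36))*(-74) + (51206/754583 - sqrt(1863589)/2263749) = -109*(32 + 36)*(-74) + (51206/754583 - sqrt(1863589)/2263749) = -109*68*(-74) + (51206/754583 - sqrt(1863589)/2263749) = -7412*(-74) + (51206/754583 - sqrt(1863589)/2263749) = 548488 + (51206/754583 - sqrt(1863589)/2263749) = 413879771710/754583 - sqrt(1863589)/2263749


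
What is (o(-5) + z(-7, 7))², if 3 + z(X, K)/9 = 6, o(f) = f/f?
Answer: 784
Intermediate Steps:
o(f) = 1
z(X, K) = 27 (z(X, K) = -27 + 9*6 = -27 + 54 = 27)
(o(-5) + z(-7, 7))² = (1 + 27)² = 28² = 784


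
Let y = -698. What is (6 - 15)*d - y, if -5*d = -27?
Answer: 3247/5 ≈ 649.40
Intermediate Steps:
d = 27/5 (d = -⅕*(-27) = 27/5 ≈ 5.4000)
(6 - 15)*d - y = (6 - 15)*(27/5) - 1*(-698) = -9*27/5 + 698 = -243/5 + 698 = 3247/5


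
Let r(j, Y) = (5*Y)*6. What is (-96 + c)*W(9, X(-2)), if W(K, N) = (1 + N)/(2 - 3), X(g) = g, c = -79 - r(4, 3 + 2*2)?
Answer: -385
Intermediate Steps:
r(j, Y) = 30*Y
c = -289 (c = -79 - 30*(3 + 2*2) = -79 - 30*(3 + 4) = -79 - 30*7 = -79 - 1*210 = -79 - 210 = -289)
W(K, N) = -1 - N (W(K, N) = (1 + N)/(-1) = (1 + N)*(-1) = -1 - N)
(-96 + c)*W(9, X(-2)) = (-96 - 289)*(-1 - 1*(-2)) = -385*(-1 + 2) = -385*1 = -385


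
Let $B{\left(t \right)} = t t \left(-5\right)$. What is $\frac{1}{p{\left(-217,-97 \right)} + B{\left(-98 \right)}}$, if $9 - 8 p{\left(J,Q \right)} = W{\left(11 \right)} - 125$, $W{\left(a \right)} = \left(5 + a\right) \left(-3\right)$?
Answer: $- \frac{4}{191989} \approx -2.0835 \cdot 10^{-5}$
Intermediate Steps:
$W{\left(a \right)} = -15 - 3 a$
$B{\left(t \right)} = - 5 t^{2}$ ($B{\left(t \right)} = t^{2} \left(-5\right) = - 5 t^{2}$)
$p{\left(J,Q \right)} = \frac{91}{4}$ ($p{\left(J,Q \right)} = \frac{9}{8} - \frac{\left(-15 - 33\right) - 125}{8} = \frac{9}{8} - \frac{-48 - 125}{8} = \frac{9}{8} - - \frac{173}{8} = \frac{9}{8} + \frac{173}{8} = \frac{91}{4}$)
$\frac{1}{p{\left(-217,-97 \right)} + B{\left(-98 \right)}} = \frac{1}{\frac{91}{4} - 5 \left(-98\right)^{2}} = \frac{1}{\frac{91}{4} - 48020} = \frac{1}{- \frac{191989}{4}} = - \frac{4}{191989}$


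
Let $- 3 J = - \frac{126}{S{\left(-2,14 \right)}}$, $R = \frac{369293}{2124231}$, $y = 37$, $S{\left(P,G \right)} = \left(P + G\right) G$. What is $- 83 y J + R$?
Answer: $- \frac{6522036229}{8496924} \approx -767.58$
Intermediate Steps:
$S{\left(P,G \right)} = G \left(G + P\right)$ ($S{\left(P,G \right)} = \left(G + P\right) G = G \left(G + P\right)$)
$R = \frac{369293}{2124231}$ ($R = 369293 \cdot \frac{1}{2124231} = \frac{369293}{2124231} \approx 0.17385$)
$J = \frac{1}{4}$ ($J = - \frac{\left(-126\right) \frac{1}{14 \left(14 - 2\right)}}{3} = - \frac{\left(-126\right) \frac{1}{14 \cdot 12}}{3} = - \frac{\left(-126\right) \frac{1}{168}}{3} = \left(- \frac{1}{3}\right) \left(- \frac{3}{4}\right) = \frac{1}{4} \approx 0.25$)
$- 83 y J + R = \left(-83\right) 37 \cdot \frac{1}{4} + \frac{369293}{2124231} = \left(-3071\right) \frac{1}{4} + \frac{369293}{2124231} = - \frac{3071}{4} + \frac{369293}{2124231} = - \frac{6522036229}{8496924}$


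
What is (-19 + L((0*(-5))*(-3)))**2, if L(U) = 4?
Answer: 225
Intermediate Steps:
(-19 + L((0*(-5))*(-3)))**2 = (-19 + 4)**2 = (-15)**2 = 225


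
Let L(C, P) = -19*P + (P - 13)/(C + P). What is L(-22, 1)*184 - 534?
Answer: -27474/7 ≈ -3924.9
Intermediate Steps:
L(C, P) = -19*P + (-13 + P)/(C + P)
L(-22, 1)*184 - 534 = ((-13 + 1 - 19*1² - 19*(-22)*1)/(-22 + 1))*184 - 534 = ((-13 + 1 - 19*1 + 418)/(-21))*184 - 534 = -(-13 + 1 - 19 + 418)/21*184 - 534 = -1/21*387*184 - 534 = -129/7*184 - 534 = -23736/7 - 534 = -27474/7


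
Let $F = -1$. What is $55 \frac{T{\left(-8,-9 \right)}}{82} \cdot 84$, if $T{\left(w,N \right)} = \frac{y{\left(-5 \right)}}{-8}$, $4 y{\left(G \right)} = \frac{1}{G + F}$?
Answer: $\frac{385}{1312} \approx 0.29345$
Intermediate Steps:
$y{\left(G \right)} = \frac{1}{4 \left(-1 + G\right)}$ ($y{\left(G \right)} = \frac{1}{4 \left(G - 1\right)} = \frac{1}{4 \left(-1 + G\right)}$)
$T{\left(w,N \right)} = \frac{1}{192}$ ($T{\left(w,N \right)} = \frac{\frac{1}{4} \frac{1}{-1 - 5}}{-8} = \frac{1}{4 \left(-6\right)} \left(- \frac{1}{8}\right) = \frac{1}{4} \left(- \frac{1}{6}\right) \left(- \frac{1}{8}\right) = \left(- \frac{1}{24}\right) \left(- \frac{1}{8}\right) = \frac{1}{192}$)
$55 \frac{T{\left(-8,-9 \right)}}{82} \cdot 84 = 55 \frac{1}{192 \cdot 82} \cdot 84 = 55 \cdot \frac{1}{192} \cdot \frac{1}{82} \cdot 84 = 55 \cdot \frac{1}{15744} \cdot 84 = \frac{55}{15744} \cdot 84 = \frac{385}{1312}$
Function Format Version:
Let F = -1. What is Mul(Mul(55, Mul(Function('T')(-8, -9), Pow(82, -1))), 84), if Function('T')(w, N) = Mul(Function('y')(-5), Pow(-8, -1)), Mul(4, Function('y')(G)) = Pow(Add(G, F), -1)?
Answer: Rational(385, 1312) ≈ 0.29345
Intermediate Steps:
Function('y')(G) = Mul(Rational(1, 4), Pow(Add(-1, G), -1)) (Function('y')(G) = Mul(Rational(1, 4), Pow(Add(G, -1), -1)) = Mul(Rational(1, 4), Pow(Add(-1, G), -1)))
Function('T')(w, N) = Rational(1, 192) (Function('T')(w, N) = Mul(Mul(Rational(1, 4), Pow(Add(-1, -5), -1)), Pow(-8, -1)) = Mul(Mul(Rational(1, 4), Pow(-6, -1)), Rational(-1, 8)) = Mul(Mul(Rational(1, 4), Rational(-1, 6)), Rational(-1, 8)) = Mul(Rational(-1, 24), Rational(-1, 8)) = Rational(1, 192))
Mul(Mul(55, Mul(Function('T')(-8, -9), Pow(82, -1))), 84) = Mul(Mul(55, Mul(Rational(1, 192), Pow(82, -1))), 84) = Mul(Mul(55, Mul(Rational(1, 192), Rational(1, 82))), 84) = Mul(Mul(55, Rational(1, 15744)), 84) = Mul(Rational(55, 15744), 84) = Rational(385, 1312)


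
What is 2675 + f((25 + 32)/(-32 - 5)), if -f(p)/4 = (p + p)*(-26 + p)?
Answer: 3197411/1369 ≈ 2335.6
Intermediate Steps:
f(p) = -8*p*(-26 + p) (f(p) = -4*(p + p)*(-26 + p) = -4*2*p*(-26 + p) = -8*p*(-26 + p))
2675 + f((25 + 32)/(-32 - 5)) = 2675 + 8*((25 + 32)/(-32 - 5))*(26 - (25 + 32)/(-32 - 5)) = 2675 + 8*(57/(-37))*(26 - 57/(-37)) = 2675 + 8*(57*(-1/37))*(26 - 57*(-1)/37) = 2675 + 8*(-57/37)*(26 - 1*(-57/37)) = 2675 + 8*(-57/37)*(26 + 57/37) = 2675 + 8*(-57/37)*(1019/37) = 2675 - 464664/1369 = 3197411/1369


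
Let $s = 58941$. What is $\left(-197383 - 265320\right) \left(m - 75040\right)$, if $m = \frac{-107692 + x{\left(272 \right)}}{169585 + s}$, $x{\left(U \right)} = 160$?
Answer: $\frac{3967377137680058}{114263} \approx 3.4721 \cdot 10^{10}$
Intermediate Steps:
$m = - \frac{53766}{114263}$ ($m = \frac{-107692 + 160}{169585 + 58941} = - \frac{107532}{228526} = \left(-107532\right) \frac{1}{228526} = - \frac{53766}{114263} \approx -0.47055$)
$\left(-197383 - 265320\right) \left(m - 75040\right) = \left(-197383 - 265320\right) \left(- \frac{53766}{114263} - 75040\right) = \left(-462703\right) \left(- \frac{8574349286}{114263}\right) = \frac{3967377137680058}{114263}$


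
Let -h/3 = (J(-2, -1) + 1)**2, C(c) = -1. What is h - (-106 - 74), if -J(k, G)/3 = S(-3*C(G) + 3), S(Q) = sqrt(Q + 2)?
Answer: -39 + 36*sqrt(2) ≈ 11.912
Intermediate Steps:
S(Q) = sqrt(2 + Q)
J(k, G) = -6*sqrt(2) (J(k, G) = -3*sqrt(2 + (-3*(-1) + 3)) = -3*sqrt(2 + (3 + 3)) = -3*sqrt(2 + 6) = -6*sqrt(2))
h = -3*(1 - 6*sqrt(2))**2 (h = -3*(-6*sqrt(2) + 1)**2 = -3*(1 - 6*sqrt(2))**2 ≈ -168.09)
h - (-106 - 74) = (-219 + 36*sqrt(2)) - (-106 - 74) = (-219 + 36*sqrt(2)) - 1*(-180) = (-219 + 36*sqrt(2)) + 180 = -39 + 36*sqrt(2)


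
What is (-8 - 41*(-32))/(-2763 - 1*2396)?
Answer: -1304/5159 ≈ -0.25276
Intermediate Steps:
(-8 - 41*(-32))/(-2763 - 1*2396) = (-8 + 1312)/(-2763 - 2396) = 1304/(-5159) = 1304*(-1/5159) = -1304/5159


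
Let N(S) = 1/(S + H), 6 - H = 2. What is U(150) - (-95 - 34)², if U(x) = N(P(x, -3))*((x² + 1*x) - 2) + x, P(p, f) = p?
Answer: -1258483/77 ≈ -16344.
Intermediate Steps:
H = 4 (H = 6 - 1*2 = 6 - 2 = 4)
N(S) = 1/(4 + S) (N(S) = 1/(S + 4) = 1/(4 + S))
U(x) = x + (-2 + x + x²)/(4 + x) (U(x) = ((x² + 1*x) - 2)/(4 + x) + x = ((x² + x) - 2)/(4 + x) + x = ((x + x²) - 2)/(4 + x) + x = (-2 + x + x²)/(4 + x) + x = x + (-2 + x + x²)/(4 + x))
U(150) - (-95 - 34)² = (-2 + 2*150² + 5*150)/(4 + 150) - (-95 - 34)² = (-2 + 2*22500 + 750)/154 - 1*(-129)² = (-2 + 45000 + 750)/154 - 1*16641 = (1/154)*45748 - 16641 = 22874/77 - 16641 = -1258483/77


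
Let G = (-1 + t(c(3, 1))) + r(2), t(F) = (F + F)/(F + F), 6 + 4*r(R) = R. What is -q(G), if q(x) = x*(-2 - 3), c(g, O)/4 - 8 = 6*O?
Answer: -5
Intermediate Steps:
r(R) = -3/2 + R/4
c(g, O) = 32 + 24*O (c(g, O) = 32 + 4*(6*O) = 32 + 24*O)
t(F) = 1 (t(F) = (2*F)/((2*F)) = (2*F)*(1/(2*F)) = 1)
G = -1 (G = (-1 + 1) + (-3/2 + (¼)*2) = 0 + (-3/2 + ½) = 0 - 1 = -1)
q(x) = -5*x (q(x) = x*(-5) = -5*x)
-q(G) = -(-5)*(-1) = -1*5 = -5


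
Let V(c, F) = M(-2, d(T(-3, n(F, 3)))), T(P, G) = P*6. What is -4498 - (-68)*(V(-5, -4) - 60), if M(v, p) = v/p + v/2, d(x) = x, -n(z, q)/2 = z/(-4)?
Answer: -77746/9 ≈ -8638.4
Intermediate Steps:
n(z, q) = z/2 (n(z, q) = -2*z/(-4) = -2*z*(-1)/4 = -(-1)*z/2 = z/2)
T(P, G) = 6*P
M(v, p) = v/2 + v/p (M(v, p) = v/p + v*(½) = v/p + v/2 = v/2 + v/p)
V(c, F) = -8/9 (V(c, F) = (½)*(-2) - 2/(6*(-3)) = -1 - 2/(-18) = -1 - 2*(-1/18) = -1 + ⅑ = -8/9)
-4498 - (-68)*(V(-5, -4) - 60) = -4498 - (-68)*(-8/9 - 60) = -4498 - (-68)*(-548)/9 = -4498 - 1*37264/9 = -4498 - 37264/9 = -77746/9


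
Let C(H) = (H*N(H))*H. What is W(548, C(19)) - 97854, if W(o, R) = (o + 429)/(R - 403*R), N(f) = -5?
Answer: -71003839963/725610 ≈ -97854.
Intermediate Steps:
C(H) = -5*H**2 (C(H) = (H*(-5))*H = (-5*H)*H = -5*H**2)
W(o, R) = -(429 + o)/(402*R) (W(o, R) = (429 + o)/((-402*R)) = (429 + o)*(-1/(402*R)) = -(429 + o)/(402*R))
W(548, C(19)) - 97854 = (-429 - 1*548)/(402*((-5*19**2))) - 97854 = (-429 - 548)/(402*((-5*361))) - 97854 = (1/402)*(-977)/(-1805) - 97854 = (1/402)*(-1/1805)*(-977) - 97854 = 977/725610 - 97854 = -71003839963/725610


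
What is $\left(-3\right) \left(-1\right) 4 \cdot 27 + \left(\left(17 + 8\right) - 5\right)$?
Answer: $344$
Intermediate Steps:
$\left(-3\right) \left(-1\right) 4 \cdot 27 + \left(\left(17 + 8\right) - 5\right) = 3 \cdot 4 \cdot 27 + \left(25 - 5\right) = 12 \cdot 27 + 20 = 324 + 20 = 344$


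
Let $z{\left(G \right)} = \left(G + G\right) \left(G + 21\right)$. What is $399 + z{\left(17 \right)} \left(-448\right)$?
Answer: $-578417$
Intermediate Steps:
$z{\left(G \right)} = 2 G \left(21 + G\right)$
$399 + z{\left(17 \right)} \left(-448\right) = 399 + 2 \cdot 17 \left(21 + 17\right) \left(-448\right) = 399 + 2 \cdot 17 \cdot 38 \left(-448\right) = 399 + 1292 \left(-448\right) = 399 - 578816 = -578417$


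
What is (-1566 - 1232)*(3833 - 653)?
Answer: -8897640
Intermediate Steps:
(-1566 - 1232)*(3833 - 653) = -2798*3180 = -8897640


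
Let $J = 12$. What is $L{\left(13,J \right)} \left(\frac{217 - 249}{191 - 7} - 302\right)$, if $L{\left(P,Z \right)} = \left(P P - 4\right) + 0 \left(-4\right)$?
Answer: $- \frac{1146750}{23} \approx -49859.0$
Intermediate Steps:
$L{\left(P,Z \right)} = -4 + P^{2}$ ($L{\left(P,Z \right)} = \left(P^{2} - 4\right) + 0 = \left(-4 + P^{2}\right) + 0 = -4 + P^{2}$)
$L{\left(13,J \right)} \left(\frac{217 - 249}{191 - 7} - 302\right) = \left(-4 + 13^{2}\right) \left(\frac{217 - 249}{191 - 7} - 302\right) = \left(-4 + 169\right) \left(- \frac{32}{184} - 302\right) = 165 \left(\left(-32\right) \frac{1}{184} - 302\right) = 165 \left(- \frac{4}{23} - 302\right) = 165 \left(- \frac{6950}{23}\right) = - \frac{1146750}{23}$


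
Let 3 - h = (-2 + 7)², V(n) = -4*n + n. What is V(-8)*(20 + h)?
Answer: -48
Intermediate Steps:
V(n) = -3*n
h = -22 (h = 3 - (-2 + 7)² = 3 - 1*5² = 3 - 1*25 = 3 - 25 = -22)
V(-8)*(20 + h) = (-3*(-8))*(20 - 22) = 24*(-2) = -48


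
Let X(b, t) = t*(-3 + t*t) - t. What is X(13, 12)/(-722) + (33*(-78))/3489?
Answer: -1286658/419843 ≈ -3.0646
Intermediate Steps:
X(b, t) = -t + t*(-3 + t²) (X(b, t) = t*(-3 + t²) - t = -t + t*(-3 + t²))
X(13, 12)/(-722) + (33*(-78))/3489 = (12*(-4 + 12²))/(-722) + (33*(-78))/3489 = (12*(-4 + 144))*(-1/722) - 2574*1/3489 = (12*140)*(-1/722) - 858/1163 = 1680*(-1/722) - 858/1163 = -840/361 - 858/1163 = -1286658/419843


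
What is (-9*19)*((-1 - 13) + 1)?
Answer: 2223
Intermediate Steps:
(-9*19)*((-1 - 13) + 1) = -171*(-14 + 1) = -171*(-13) = 2223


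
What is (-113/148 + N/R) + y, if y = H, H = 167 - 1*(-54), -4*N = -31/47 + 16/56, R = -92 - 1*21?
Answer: 302944941/1375549 ≈ 220.24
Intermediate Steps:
R = -113 (R = -92 - 21 = -113)
N = 123/1316 (N = -(-31/47 + 16/56)/4 = -(-31*1/47 + 16*(1/56))/4 = -(-31/47 + 2/7)/4 = -¼*(-123/329) = 123/1316 ≈ 0.093465)
H = 221 (H = 167 + 54 = 221)
y = 221
(-113/148 + N/R) + y = (-113/148 + (123/1316)/(-113)) + 221 = (-113*1/148 + (123/1316)*(-1/113)) + 221 = (-113/148 - 123/148708) + 221 = -1051388/1375549 + 221 = 302944941/1375549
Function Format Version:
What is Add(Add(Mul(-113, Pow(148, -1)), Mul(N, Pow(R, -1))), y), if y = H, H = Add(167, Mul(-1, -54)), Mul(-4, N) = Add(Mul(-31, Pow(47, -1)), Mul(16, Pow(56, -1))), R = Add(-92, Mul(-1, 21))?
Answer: Rational(302944941, 1375549) ≈ 220.24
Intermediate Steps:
R = -113 (R = Add(-92, -21) = -113)
N = Rational(123, 1316) (N = Mul(Rational(-1, 4), Add(Mul(-31, Pow(47, -1)), Mul(16, Pow(56, -1)))) = Mul(Rational(-1, 4), Add(Mul(-31, Rational(1, 47)), Mul(16, Rational(1, 56)))) = Mul(Rational(-1, 4), Add(Rational(-31, 47), Rational(2, 7))) = Mul(Rational(-1, 4), Rational(-123, 329)) = Rational(123, 1316) ≈ 0.093465)
H = 221 (H = Add(167, 54) = 221)
y = 221
Add(Add(Mul(-113, Pow(148, -1)), Mul(N, Pow(R, -1))), y) = Add(Add(Mul(-113, Pow(148, -1)), Mul(Rational(123, 1316), Pow(-113, -1))), 221) = Add(Add(Mul(-113, Rational(1, 148)), Mul(Rational(123, 1316), Rational(-1, 113))), 221) = Add(Add(Rational(-113, 148), Rational(-123, 148708)), 221) = Add(Rational(-1051388, 1375549), 221) = Rational(302944941, 1375549)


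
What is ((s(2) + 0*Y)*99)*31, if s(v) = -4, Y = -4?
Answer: -12276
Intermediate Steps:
((s(2) + 0*Y)*99)*31 = ((-4 + 0*(-4))*99)*31 = ((-4 + 0)*99)*31 = -4*99*31 = -396*31 = -12276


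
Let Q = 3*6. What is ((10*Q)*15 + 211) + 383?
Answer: 3294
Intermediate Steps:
Q = 18
((10*Q)*15 + 211) + 383 = ((10*18)*15 + 211) + 383 = (180*15 + 211) + 383 = (2700 + 211) + 383 = 2911 + 383 = 3294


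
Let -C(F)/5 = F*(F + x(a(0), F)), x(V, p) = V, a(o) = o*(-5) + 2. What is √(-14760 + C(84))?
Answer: 8*I*√795 ≈ 225.57*I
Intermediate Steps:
a(o) = 2 - 5*o (a(o) = -5*o + 2 = 2 - 5*o)
C(F) = -5*F*(2 + F) (C(F) = -5*F*(F + (2 - 5*0)) = -5*F*(F + (2 + 0)) = -5*F*(F + 2) = -5*F*(2 + F))
√(-14760 + C(84)) = √(-14760 - 5*84*(2 + 84)) = √(-14760 - 5*84*86) = √(-14760 - 36120) = √(-50880) = 8*I*√795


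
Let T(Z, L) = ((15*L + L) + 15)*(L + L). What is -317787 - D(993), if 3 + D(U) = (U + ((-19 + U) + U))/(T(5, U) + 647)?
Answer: -2007378289576/6316801 ≈ -3.1778e+5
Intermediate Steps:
T(Z, L) = 2*L*(15 + 16*L) (T(Z, L) = (16*L + 15)*(2*L) = (15 + 16*L)*(2*L) = 2*L*(15 + 16*L))
D(U) = -3 + (-19 + 3*U)/(647 + 2*U*(15 + 16*U)) (D(U) = -3 + (U + ((-19 + U) + U))/(2*U*(15 + 16*U) + 647) = -3 + (U + (-19 + 2*U))/(647 + 2*U*(15 + 16*U)) = -3 + (-19 + 3*U)/(647 + 2*U*(15 + 16*U)))
-317787 - D(993) = -317787 - (-1960 - 96*993² - 87*993)/(647 + 30*993 + 32*993²) = -317787 - (-1960 - 96*986049 - 86391)/(647 + 29790 + 32*986049) = -317787 - (-1960 - 94660704 - 86391)/(647 + 29790 + 31553568) = -317787 - (-94749055)/31584005 = -317787 - 1*(-18949811/6316801) = -317787 + 18949811/6316801 = -2007378289576/6316801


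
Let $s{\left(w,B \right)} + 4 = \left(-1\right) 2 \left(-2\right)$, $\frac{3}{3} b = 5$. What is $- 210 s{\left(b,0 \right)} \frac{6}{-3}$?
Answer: $0$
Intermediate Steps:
$b = 5$
$s{\left(w,B \right)} = 0$ ($s{\left(w,B \right)} = -4 + \left(-1\right) 2 \left(-2\right) = -4 - -4 = -4 + 4 = 0$)
$- 210 s{\left(b,0 \right)} \frac{6}{-3} = - 210 \cdot 0 \frac{6}{-3} = - 210 \cdot 0 \cdot 6 \left(- \frac{1}{3}\right) = - 210 \cdot 0 \left(-2\right) = \left(-210\right) 0 = 0$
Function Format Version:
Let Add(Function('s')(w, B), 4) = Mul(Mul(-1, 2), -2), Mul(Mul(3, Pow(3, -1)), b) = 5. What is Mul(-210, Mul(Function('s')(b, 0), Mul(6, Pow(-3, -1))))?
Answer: 0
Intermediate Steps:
b = 5
Function('s')(w, B) = 0 (Function('s')(w, B) = Add(-4, Mul(Mul(-1, 2), -2)) = Add(-4, Mul(-2, -2)) = Add(-4, 4) = 0)
Mul(-210, Mul(Function('s')(b, 0), Mul(6, Pow(-3, -1)))) = Mul(-210, Mul(0, Mul(6, Pow(-3, -1)))) = Mul(-210, Mul(0, Mul(6, Rational(-1, 3)))) = Mul(-210, Mul(0, -2)) = Mul(-210, 0) = 0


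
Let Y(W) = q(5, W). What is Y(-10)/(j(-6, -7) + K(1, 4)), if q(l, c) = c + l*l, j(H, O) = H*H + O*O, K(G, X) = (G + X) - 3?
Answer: 5/29 ≈ 0.17241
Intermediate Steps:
K(G, X) = -3 + G + X
j(H, O) = H² + O²
q(l, c) = c + l²
Y(W) = 25 + W (Y(W) = W + 5² = W + 25 = 25 + W)
Y(-10)/(j(-6, -7) + K(1, 4)) = (25 - 10)/(((-6)² + (-7)²) + (-3 + 1 + 4)) = 15/((36 + 49) + 2) = 15/(85 + 2) = 15/87 = (1/87)*15 = 5/29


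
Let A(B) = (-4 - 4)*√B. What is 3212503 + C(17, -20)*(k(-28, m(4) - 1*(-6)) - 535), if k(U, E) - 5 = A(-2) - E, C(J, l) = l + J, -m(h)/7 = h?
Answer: 3214027 + 24*I*√2 ≈ 3.214e+6 + 33.941*I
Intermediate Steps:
A(B) = -8*√B
m(h) = -7*h
C(J, l) = J + l
k(U, E) = 5 - E - 8*I*√2 (k(U, E) = 5 + (-8*I*√2 - E) = 5 + (-E - 8*I*√2) = 5 - E - 8*I*√2)
3212503 + C(17, -20)*(k(-28, m(4) - 1*(-6)) - 535) = 3212503 + (17 - 20)*((5 - (-7*4 - 1*(-6)) - 8*I*√2) - 535) = 3212503 - 3*((5 - (-28 + 6) - 8*I*√2) - 535) = 3212503 - 3*((5 - 1*(-22) - 8*I*√2) - 535) = 3212503 - 3*((5 + 22 - 8*I*√2) - 535) = 3212503 - 3*((27 - 8*I*√2) - 535) = 3212503 - 3*(-508 - 8*I*√2) = 3212503 + (1524 + 24*I*√2) = 3214027 + 24*I*√2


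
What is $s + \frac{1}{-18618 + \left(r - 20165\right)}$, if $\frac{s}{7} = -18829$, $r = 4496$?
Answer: $- \frac{4519129462}{34287} \approx -1.318 \cdot 10^{5}$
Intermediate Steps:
$s = -131803$ ($s = 7 \left(-18829\right) = -131803$)
$s + \frac{1}{-18618 + \left(r - 20165\right)} = -131803 + \frac{1}{-18618 + \left(4496 - 20165\right)} = -131803 + \frac{1}{-18618 - 15669} = -131803 + \frac{1}{-34287} = -131803 - \frac{1}{34287} = - \frac{4519129462}{34287}$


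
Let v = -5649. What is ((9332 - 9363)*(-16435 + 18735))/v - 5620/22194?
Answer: 258447470/20895651 ≈ 12.368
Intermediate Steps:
((9332 - 9363)*(-16435 + 18735))/v - 5620/22194 = ((9332 - 9363)*(-16435 + 18735))/(-5649) - 5620/22194 = -31*2300*(-1/5649) - 5620*1/22194 = -71300*(-1/5649) - 2810/11097 = 71300/5649 - 2810/11097 = 258447470/20895651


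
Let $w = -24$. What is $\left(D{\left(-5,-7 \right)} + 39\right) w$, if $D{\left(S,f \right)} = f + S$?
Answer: $-648$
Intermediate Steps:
$D{\left(S,f \right)} = S + f$
$\left(D{\left(-5,-7 \right)} + 39\right) w = \left(\left(-5 - 7\right) + 39\right) \left(-24\right) = \left(-12 + 39\right) \left(-24\right) = 27 \left(-24\right) = -648$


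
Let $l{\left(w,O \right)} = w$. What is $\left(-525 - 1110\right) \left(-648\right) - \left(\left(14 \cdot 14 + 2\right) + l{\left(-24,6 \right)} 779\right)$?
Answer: $1077978$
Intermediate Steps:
$\left(-525 - 1110\right) \left(-648\right) - \left(\left(14 \cdot 14 + 2\right) + l{\left(-24,6 \right)} 779\right) = \left(-525 - 1110\right) \left(-648\right) - \left(\left(14 \cdot 14 + 2\right) - 18696\right) = \left(-1635\right) \left(-648\right) - \left(\left(196 + 2\right) - 18696\right) = 1059480 - \left(198 - 18696\right) = 1059480 - -18498 = 1059480 + 18498 = 1077978$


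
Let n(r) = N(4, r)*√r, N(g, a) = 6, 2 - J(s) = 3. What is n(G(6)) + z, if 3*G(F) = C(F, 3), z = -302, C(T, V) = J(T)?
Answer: -302 + 2*I*√3 ≈ -302.0 + 3.4641*I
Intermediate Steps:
J(s) = -1 (J(s) = 2 - 1*3 = 2 - 3 = -1)
C(T, V) = -1
G(F) = -⅓ (G(F) = (⅓)*(-1) = -⅓)
n(r) = 6*√r
n(G(6)) + z = 6*√(-⅓) - 302 = 6*(I*√3/3) - 302 = 2*I*√3 - 302 = -302 + 2*I*√3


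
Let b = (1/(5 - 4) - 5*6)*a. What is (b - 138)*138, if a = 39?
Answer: -175122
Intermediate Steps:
b = -1131 (b = (1/(5 - 4) - 5*6)*39 = (1/1 - 30)*39 = (1 - 30)*39 = -29*39 = -1131)
(b - 138)*138 = (-1131 - 138)*138 = -1269*138 = -175122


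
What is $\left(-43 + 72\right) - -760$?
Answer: $789$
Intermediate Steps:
$\left(-43 + 72\right) - -760 = 29 + 760 = 789$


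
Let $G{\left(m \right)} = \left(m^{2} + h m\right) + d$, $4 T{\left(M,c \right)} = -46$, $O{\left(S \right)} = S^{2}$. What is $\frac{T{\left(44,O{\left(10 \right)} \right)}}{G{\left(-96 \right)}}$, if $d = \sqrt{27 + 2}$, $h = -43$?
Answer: $- \frac{153456}{178062307} + \frac{23 \sqrt{29}}{356124614} \approx -0.00086146$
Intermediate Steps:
$d = \sqrt{29} \approx 5.3852$
$T{\left(M,c \right)} = - \frac{23}{2}$ ($T{\left(M,c \right)} = \frac{1}{4} \left(-46\right) = - \frac{23}{2}$)
$G{\left(m \right)} = \sqrt{29} + m^{2} - 43 m$ ($G{\left(m \right)} = \left(m^{2} - 43 m\right) + \sqrt{29} = \sqrt{29} + m^{2} - 43 m$)
$\frac{T{\left(44,O{\left(10 \right)} \right)}}{G{\left(-96 \right)}} = - \frac{23}{2 \left(\sqrt{29} + \left(-96\right)^{2} - -4128\right)} = - \frac{23}{2 \left(\sqrt{29} + 9216 + 4128\right)} = - \frac{23}{2 \left(13344 + \sqrt{29}\right)}$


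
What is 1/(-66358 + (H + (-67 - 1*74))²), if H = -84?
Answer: -1/15733 ≈ -6.3561e-5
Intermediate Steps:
1/(-66358 + (H + (-67 - 1*74))²) = 1/(-66358 + (-84 + (-67 - 1*74))²) = 1/(-66358 + (-84 + (-67 - 74))²) = 1/(-66358 + (-84 - 141)²) = 1/(-66358 + (-225)²) = 1/(-66358 + 50625) = 1/(-15733) = -1/15733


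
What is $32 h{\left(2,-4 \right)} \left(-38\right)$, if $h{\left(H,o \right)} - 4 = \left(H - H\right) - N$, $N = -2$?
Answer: $-7296$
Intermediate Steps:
$h{\left(H,o \right)} = 6$ ($h{\left(H,o \right)} = 4 + \left(\left(H - H\right) - -2\right) = 4 + \left(0 + 2\right) = 4 + 2 = 6$)
$32 h{\left(2,-4 \right)} \left(-38\right) = 32 \cdot 6 \left(-38\right) = 192 \left(-38\right) = -7296$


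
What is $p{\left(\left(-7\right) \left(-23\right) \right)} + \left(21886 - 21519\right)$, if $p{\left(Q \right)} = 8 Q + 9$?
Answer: $1664$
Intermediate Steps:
$p{\left(Q \right)} = 9 + 8 Q$
$p{\left(\left(-7\right) \left(-23\right) \right)} + \left(21886 - 21519\right) = \left(9 + 8 \left(\left(-7\right) \left(-23\right)\right)\right) + \left(21886 - 21519\right) = \left(9 + 8 \cdot 161\right) + \left(21886 - 21519\right) = \left(9 + 1288\right) + 367 = 1297 + 367 = 1664$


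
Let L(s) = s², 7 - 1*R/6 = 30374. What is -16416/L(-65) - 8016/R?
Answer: -492860072/128300575 ≈ -3.8414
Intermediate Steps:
R = -182202 (R = 42 - 6*30374 = 42 - 182244 = -182202)
-16416/L(-65) - 8016/R = -16416/((-65)²) - 8016/(-182202) = -16416/4225 - 8016*(-1/182202) = -16416*1/4225 + 1336/30367 = -16416/4225 + 1336/30367 = -492860072/128300575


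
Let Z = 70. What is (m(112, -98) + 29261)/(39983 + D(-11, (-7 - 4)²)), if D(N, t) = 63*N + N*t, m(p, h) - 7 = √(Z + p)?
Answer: 9756/12653 + √182/37959 ≈ 0.77140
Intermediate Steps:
m(p, h) = 7 + √(70 + p)
(m(112, -98) + 29261)/(39983 + D(-11, (-7 - 4)²)) = ((7 + √(70 + 112)) + 29261)/(39983 - 11*(63 + (-7 - 4)²)) = ((7 + √182) + 29261)/(39983 - 11*(63 + (-11)²)) = (29268 + √182)/(39983 - 11*(63 + 121)) = (29268 + √182)/(39983 - 11*184) = (29268 + √182)/(39983 - 2024) = (29268 + √182)/37959 = (29268 + √182)*(1/37959) = 9756/12653 + √182/37959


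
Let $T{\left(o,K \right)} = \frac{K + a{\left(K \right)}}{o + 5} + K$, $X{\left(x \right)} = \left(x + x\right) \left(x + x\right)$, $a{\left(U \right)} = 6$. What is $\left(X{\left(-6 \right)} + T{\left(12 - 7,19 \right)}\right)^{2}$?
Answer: $\frac{109561}{4} \approx 27390.0$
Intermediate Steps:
$X{\left(x \right)} = 4 x^{2}$ ($X{\left(x \right)} = 2 x 2 x = 4 x^{2}$)
$T{\left(o,K \right)} = K + \frac{6 + K}{5 + o}$ ($T{\left(o,K \right)} = \frac{K + 6}{o + 5} + K = \frac{6 + K}{5 + o} + K = K + \frac{6 + K}{5 + o}$)
$\left(X{\left(-6 \right)} + T{\left(12 - 7,19 \right)}\right)^{2} = \left(4 \left(-6\right)^{2} + \frac{6 + 6 \cdot 19 + 19 \left(12 - 7\right)}{5 + \left(12 - 7\right)}\right)^{2} = \left(4 \cdot 36 + \frac{6 + 114 + 19 \cdot 5}{5 + 5}\right)^{2} = \left(144 + \frac{6 + 114 + 95}{10}\right)^{2} = \left(144 + \frac{1}{10} \cdot 215\right)^{2} = \left(144 + \frac{43}{2}\right)^{2} = \left(\frac{331}{2}\right)^{2} = \frac{109561}{4}$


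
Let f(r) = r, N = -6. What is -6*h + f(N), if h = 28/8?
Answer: -27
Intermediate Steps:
h = 7/2 (h = 28*(⅛) = 7/2 ≈ 3.5000)
-6*h + f(N) = -6*7/2 - 6 = -21 - 6 = -27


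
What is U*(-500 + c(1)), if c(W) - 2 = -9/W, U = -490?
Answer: 248430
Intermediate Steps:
c(W) = 2 - 9/W
U*(-500 + c(1)) = -490*(-500 + (2 - 9/1)) = -490*(-500 + (2 - 9*1)) = -490*(-500 + (2 - 9)) = -490*(-500 - 7) = -490*(-507) = 248430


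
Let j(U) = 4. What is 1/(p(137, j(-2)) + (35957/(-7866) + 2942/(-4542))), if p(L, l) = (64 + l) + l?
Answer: 5954562/397652053 ≈ 0.014974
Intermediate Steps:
p(L, l) = 64 + 2*l
1/(p(137, j(-2)) + (35957/(-7866) + 2942/(-4542))) = 1/((64 + 2*4) + (35957/(-7866) + 2942/(-4542))) = 1/((64 + 8) + (35957*(-1/7866) + 2942*(-1/4542))) = 1/(72 + (-35957/7866 - 1471/2271)) = 1/(72 - 31076411/5954562) = 1/(397652053/5954562) = 5954562/397652053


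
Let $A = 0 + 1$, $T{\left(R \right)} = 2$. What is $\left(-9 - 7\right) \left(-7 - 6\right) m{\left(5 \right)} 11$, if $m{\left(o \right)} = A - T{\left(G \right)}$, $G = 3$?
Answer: $-2288$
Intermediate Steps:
$A = 1$
$m{\left(o \right)} = -1$ ($m{\left(o \right)} = 1 - 2 = -1$)
$\left(-9 - 7\right) \left(-7 - 6\right) m{\left(5 \right)} 11 = \left(-9 - 7\right) \left(-7 - 6\right) \left(-1\right) 11 = \left(-16\right) \left(-13\right) \left(-1\right) 11 = 208 \left(-1\right) 11 = \left(-208\right) 11 = -2288$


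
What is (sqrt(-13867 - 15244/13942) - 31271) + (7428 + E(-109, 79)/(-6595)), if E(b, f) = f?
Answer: -157244664/6595 + I*sqrt(673917793109)/6971 ≈ -23843.0 + 117.76*I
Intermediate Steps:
(sqrt(-13867 - 15244/13942) - 31271) + (7428 + E(-109, 79)/(-6595)) = (sqrt(-13867 - 15244/13942) - 31271) + (7428 + 79/(-6595)) = (sqrt(-13867 - 15244*1/13942) - 31271) + (7428 + 79*(-1/6595)) = (sqrt(-13867 - 7622/6971) - 31271) + (7428 - 79/6595) = (sqrt(-96674479/6971) - 31271) + 48987581/6595 = (I*sqrt(673917793109)/6971 - 31271) + 48987581/6595 = (-31271 + I*sqrt(673917793109)/6971) + 48987581/6595 = -157244664/6595 + I*sqrt(673917793109)/6971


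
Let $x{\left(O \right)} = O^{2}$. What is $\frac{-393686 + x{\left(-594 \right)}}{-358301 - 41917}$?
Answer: $\frac{20425}{200109} \approx 0.10207$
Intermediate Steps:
$\frac{-393686 + x{\left(-594 \right)}}{-358301 - 41917} = \frac{-393686 + \left(-594\right)^{2}}{-358301 - 41917} = \frac{-393686 + 352836}{-400218} = \left(-40850\right) \left(- \frac{1}{400218}\right) = \frac{20425}{200109}$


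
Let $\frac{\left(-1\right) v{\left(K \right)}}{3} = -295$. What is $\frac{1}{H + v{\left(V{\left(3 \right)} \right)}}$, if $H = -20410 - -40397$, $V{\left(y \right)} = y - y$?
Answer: $\frac{1}{20872} \approx 4.7911 \cdot 10^{-5}$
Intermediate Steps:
$V{\left(y \right)} = 0$
$v{\left(K \right)} = 885$ ($v{\left(K \right)} = \left(-3\right) \left(-295\right) = 885$)
$H = 19987$ ($H = -20410 + 40397 = 19987$)
$\frac{1}{H + v{\left(V{\left(3 \right)} \right)}} = \frac{1}{19987 + 885} = \frac{1}{20872}$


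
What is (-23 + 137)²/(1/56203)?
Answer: 730414188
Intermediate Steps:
(-23 + 137)²/(1/56203) = 114²/(1/56203) = 12996*56203 = 730414188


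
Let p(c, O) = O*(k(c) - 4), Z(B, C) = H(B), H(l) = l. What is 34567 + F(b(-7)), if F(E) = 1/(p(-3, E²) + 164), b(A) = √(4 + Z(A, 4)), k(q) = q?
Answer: 6394896/185 ≈ 34567.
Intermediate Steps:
Z(B, C) = B
b(A) = √(4 + A)
p(c, O) = O*(-4 + c) (p(c, O) = O*(c - 4) = O*(-4 + c))
F(E) = 1/(164 - 7*E²) (F(E) = 1/(E²*(-4 - 3) + 164) = 1/(E²*(-7) + 164) = 1/(-7*E² + 164) = 1/(164 - 7*E²))
34567 + F(b(-7)) = 34567 - 1/(-164 + 7*(√(4 - 7))²) = 34567 - 1/(-164 + 7*(√(-3))²) = 34567 - 1/(-164 + 7*(I*√3)²) = 34567 - 1/(-164 + 7*(-3)) = 34567 - 1/(-164 - 21) = 34567 - 1/(-185) = 34567 - 1*(-1/185) = 34567 + 1/185 = 6394896/185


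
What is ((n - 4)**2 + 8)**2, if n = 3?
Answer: 81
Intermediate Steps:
((n - 4)**2 + 8)**2 = ((3 - 4)**2 + 8)**2 = ((-1)**2 + 8)**2 = (1 + 8)**2 = 9**2 = 81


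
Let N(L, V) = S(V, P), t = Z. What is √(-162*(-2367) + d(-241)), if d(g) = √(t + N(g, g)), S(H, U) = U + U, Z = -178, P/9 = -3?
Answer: √(383454 + 2*I*√58) ≈ 619.24 + 0.01*I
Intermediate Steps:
P = -27 (P = 9*(-3) = -27)
t = -178
S(H, U) = 2*U
N(L, V) = -54 (N(L, V) = 2*(-27) = -54)
d(g) = 2*I*√58 (d(g) = √(-178 - 54) = √(-232) = 2*I*√58)
√(-162*(-2367) + d(-241)) = √(-162*(-2367) + 2*I*√58) = √(383454 + 2*I*√58)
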